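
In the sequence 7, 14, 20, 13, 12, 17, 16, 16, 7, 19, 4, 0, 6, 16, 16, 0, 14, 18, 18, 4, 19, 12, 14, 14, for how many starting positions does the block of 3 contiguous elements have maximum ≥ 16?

[7, 14, 20] → max 20  ≥ 16 ✓
[14, 20, 13] → max 20  ≥ 16 ✓
[20, 13, 12] → max 20  ≥ 16 ✓
[13, 12, 17] → max 17  ≥ 16 ✓
[12, 17, 16] → max 17  ≥ 16 ✓
[17, 16, 16] → max 17  ≥ 16 ✓
[16, 16, 7] → max 16  ≥ 16 ✓
[16, 7, 19] → max 19  ≥ 16 ✓
[7, 19, 4] → max 19  ≥ 16 ✓
[19, 4, 0] → max 19  ≥ 16 ✓
[4, 0, 6] → max 6
[0, 6, 16] → max 16  ≥ 16 ✓
[6, 16, 16] → max 16  ≥ 16 ✓
[16, 16, 0] → max 16  ≥ 16 ✓
[16, 0, 14] → max 16  ≥ 16 ✓
[0, 14, 18] → max 18  ≥ 16 ✓
[14, 18, 18] → max 18  ≥ 16 ✓
[18, 18, 4] → max 18  ≥ 16 ✓
[18, 4, 19] → max 19  ≥ 16 ✓
[4, 19, 12] → max 19  ≥ 16 ✓
[19, 12, 14] → max 19  ≥ 16 ✓
[12, 14, 14] → max 14
20 windows satisfy the condition.

20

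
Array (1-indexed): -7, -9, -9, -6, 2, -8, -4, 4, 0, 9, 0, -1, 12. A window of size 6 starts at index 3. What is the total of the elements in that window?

Elements at indices 3..8: -9, -6, 2, -8, -4, 4
sum(-9, -6, 2, -8, -4, 4) = -21

-21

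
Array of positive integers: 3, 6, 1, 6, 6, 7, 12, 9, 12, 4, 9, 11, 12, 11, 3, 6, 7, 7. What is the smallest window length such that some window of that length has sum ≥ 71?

add 3: running sum 3 < 71
add 6: running sum 9 < 71
add 1: running sum 10 < 71
add 6: running sum 16 < 71
add 6: running sum 22 < 71
add 7: running sum 29 < 71
add 12: running sum 41 < 71
add 9: running sum 50 < 71
add 12: running sum 62 < 71
add 4: running sum 66 < 71
end 10: [6, 1, 6, 6, 7, 12, 9, 12, 4, 9] sum 72, len 10
end 11: [6, 6, 7, 12, 9, 12, 4, 9, 11] sum 76, len 9
end 12: [7, 12, 9, 12, 4, 9, 11, 12] sum 76, len 8
end 13: [12, 9, 12, 4, 9, 11, 12, 11] sum 80, len 8
end 14: [9, 12, 4, 9, 11, 12, 11, 3] sum 71, len 8
end 15: [9, 12, 4, 9, 11, 12, 11, 3, 6] sum 77, len 9
end 16: [12, 4, 9, 11, 12, 11, 3, 6, 7] sum 75, len 9
end 17: [12, 4, 9, 11, 12, 11, 3, 6, 7, 7] sum 82, len 10
Shortest qualifying length: 8.

8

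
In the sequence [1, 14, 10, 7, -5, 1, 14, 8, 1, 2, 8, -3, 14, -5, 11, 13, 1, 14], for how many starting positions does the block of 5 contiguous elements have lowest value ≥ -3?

4

[1, 14, 10, 7, -5] → min -5
[14, 10, 7, -5, 1] → min -5
[10, 7, -5, 1, 14] → min -5
[7, -5, 1, 14, 8] → min -5
[-5, 1, 14, 8, 1] → min -5
[1, 14, 8, 1, 2] → min 1  ≥ -3 ✓
[14, 8, 1, 2, 8] → min 1  ≥ -3 ✓
[8, 1, 2, 8, -3] → min -3  ≥ -3 ✓
[1, 2, 8, -3, 14] → min -3  ≥ -3 ✓
[2, 8, -3, 14, -5] → min -5
[8, -3, 14, -5, 11] → min -5
[-3, 14, -5, 11, 13] → min -5
[14, -5, 11, 13, 1] → min -5
[-5, 11, 13, 1, 14] → min -5
4 windows satisfy the condition.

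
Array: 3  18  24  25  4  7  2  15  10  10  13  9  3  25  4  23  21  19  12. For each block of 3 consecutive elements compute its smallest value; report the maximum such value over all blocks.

[3, 18, 24] → min 3
[18, 24, 25] → min 18
[24, 25, 4] → min 4
[25, 4, 7] → min 4
[4, 7, 2] → min 2
[7, 2, 15] → min 2
[2, 15, 10] → min 2
[15, 10, 10] → min 10
[10, 10, 13] → min 10
[10, 13, 9] → min 9
[13, 9, 3] → min 3
[9, 3, 25] → min 3
[3, 25, 4] → min 3
[25, 4, 23] → min 4
[4, 23, 21] → min 4
[23, 21, 19] → min 19
[21, 19, 12] → min 12
Maximum of these is 19.

19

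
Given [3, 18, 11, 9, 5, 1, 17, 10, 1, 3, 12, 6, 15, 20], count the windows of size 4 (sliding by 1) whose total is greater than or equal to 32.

[3, 18, 11, 9] → sum 41  ≥ 32 ✓
[18, 11, 9, 5] → sum 43  ≥ 32 ✓
[11, 9, 5, 1] → sum 26
[9, 5, 1, 17] → sum 32  ≥ 32 ✓
[5, 1, 17, 10] → sum 33  ≥ 32 ✓
[1, 17, 10, 1] → sum 29
[17, 10, 1, 3] → sum 31
[10, 1, 3, 12] → sum 26
[1, 3, 12, 6] → sum 22
[3, 12, 6, 15] → sum 36  ≥ 32 ✓
[12, 6, 15, 20] → sum 53  ≥ 32 ✓
6 windows satisfy the condition.

6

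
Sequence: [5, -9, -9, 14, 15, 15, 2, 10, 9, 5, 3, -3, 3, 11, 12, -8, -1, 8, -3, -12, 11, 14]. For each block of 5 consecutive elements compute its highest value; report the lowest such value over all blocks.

Each size-5 window and its max:
5 -9 -9 14 15 → max 15
-9 -9 14 15 15 → max 15
-9 14 15 15 2 → max 15
14 15 15 2 10 → max 15
15 15 2 10 9 → max 15
15 2 10 9 5 → max 15
2 10 9 5 3 → max 10
10 9 5 3 -3 → max 10
9 5 3 -3 3 → max 9
5 3 -3 3 11 → max 11
3 -3 3 11 12 → max 12
-3 3 11 12 -8 → max 12
3 11 12 -8 -1 → max 12
11 12 -8 -1 8 → max 12
12 -8 -1 8 -3 → max 12
-8 -1 8 -3 -12 → max 8
-1 8 -3 -12 11 → max 11
8 -3 -12 11 14 → max 14
Lowest of these is 8.

8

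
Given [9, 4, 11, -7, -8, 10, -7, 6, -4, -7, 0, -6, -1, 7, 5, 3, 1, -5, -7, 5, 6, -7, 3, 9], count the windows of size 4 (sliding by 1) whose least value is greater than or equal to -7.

17

(9, 4, 11, -7) → min -7  ≥ -7 ✓
(4, 11, -7, -8) → min -8
(11, -7, -8, 10) → min -8
(-7, -8, 10, -7) → min -8
(-8, 10, -7, 6) → min -8
(10, -7, 6, -4) → min -7  ≥ -7 ✓
(-7, 6, -4, -7) → min -7  ≥ -7 ✓
(6, -4, -7, 0) → min -7  ≥ -7 ✓
(-4, -7, 0, -6) → min -7  ≥ -7 ✓
(-7, 0, -6, -1) → min -7  ≥ -7 ✓
(0, -6, -1, 7) → min -6  ≥ -7 ✓
(-6, -1, 7, 5) → min -6  ≥ -7 ✓
(-1, 7, 5, 3) → min -1  ≥ -7 ✓
(7, 5, 3, 1) → min 1  ≥ -7 ✓
(5, 3, 1, -5) → min -5  ≥ -7 ✓
(3, 1, -5, -7) → min -7  ≥ -7 ✓
(1, -5, -7, 5) → min -7  ≥ -7 ✓
(-5, -7, 5, 6) → min -7  ≥ -7 ✓
(-7, 5, 6, -7) → min -7  ≥ -7 ✓
(5, 6, -7, 3) → min -7  ≥ -7 ✓
(6, -7, 3, 9) → min -7  ≥ -7 ✓
17 windows satisfy the condition.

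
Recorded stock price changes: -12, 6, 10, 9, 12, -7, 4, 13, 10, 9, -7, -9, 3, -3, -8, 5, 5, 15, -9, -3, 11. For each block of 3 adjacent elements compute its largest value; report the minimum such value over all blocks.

-12 6 10 → max 10
6 10 9 → max 10
10 9 12 → max 12
9 12 -7 → max 12
12 -7 4 → max 12
-7 4 13 → max 13
4 13 10 → max 13
13 10 9 → max 13
10 9 -7 → max 10
9 -7 -9 → max 9
-7 -9 3 → max 3
-9 3 -3 → max 3
3 -3 -8 → max 3
-3 -8 5 → max 5
-8 5 5 → max 5
5 5 15 → max 15
5 15 -9 → max 15
15 -9 -3 → max 15
-9 -3 11 → max 11
Minimum of these is 3.

3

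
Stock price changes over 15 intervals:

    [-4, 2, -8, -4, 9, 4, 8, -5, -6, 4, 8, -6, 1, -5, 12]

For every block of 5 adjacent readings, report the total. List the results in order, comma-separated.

(-4, 2, -8, -4, 9) → sum -5
(2, -8, -4, 9, 4) → sum 3
(-8, -4, 9, 4, 8) → sum 9
(-4, 9, 4, 8, -5) → sum 12
(9, 4, 8, -5, -6) → sum 10
(4, 8, -5, -6, 4) → sum 5
(8, -5, -6, 4, 8) → sum 9
(-5, -6, 4, 8, -6) → sum -5
(-6, 4, 8, -6, 1) → sum 1
(4, 8, -6, 1, -5) → sum 2
(8, -6, 1, -5, 12) → sum 10

-5, 3, 9, 12, 10, 5, 9, -5, 1, 2, 10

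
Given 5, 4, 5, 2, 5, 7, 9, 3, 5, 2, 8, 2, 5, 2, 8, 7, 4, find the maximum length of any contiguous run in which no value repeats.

6

add 5: [5] len 1
add 4: [5, 4] len 2
add 5 (repeat 5, move left end past it): [4, 5] len 2
add 2: [4, 5, 2] len 3
add 5 (repeat 5, move left end past it): [2, 5] len 2
add 7: [2, 5, 7] len 3
add 9: [2, 5, 7, 9] len 4
add 3: [2, 5, 7, 9, 3] len 5
add 5 (repeat 5, move left end past it): [7, 9, 3, 5] len 4
add 2: [7, 9, 3, 5, 2] len 5
add 8: [7, 9, 3, 5, 2, 8] len 6
add 2 (repeat 2, move left end past it): [8, 2] len 2
add 5: [8, 2, 5] len 3
add 2 (repeat 2, move left end past it): [5, 2] len 2
add 8: [5, 2, 8] len 3
add 7: [5, 2, 8, 7] len 4
add 4: [5, 2, 8, 7, 4] len 5
Longest all-distinct length: 6.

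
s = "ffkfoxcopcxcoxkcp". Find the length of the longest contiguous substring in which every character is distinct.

5

[f] len 1
[f] len 1
[f, k] len 2
[k, f] len 2
[k, f, o] len 3
[k, f, o, x] len 4
[k, f, o, x, c] len 5
[x, c, o] len 3
[x, c, o, p] len 4
[o, p, c] len 3
[o, p, c, x] len 4
[x, c] len 2
[x, c, o] len 3
[c, o, x] len 3
[c, o, x, k] len 4
[o, x, k, c] len 4
[o, x, k, c, p] len 5
Longest all-distinct length: 5.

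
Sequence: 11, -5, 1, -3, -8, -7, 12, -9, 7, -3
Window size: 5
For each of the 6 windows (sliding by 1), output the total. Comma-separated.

11 -5 1 -3 -8 → sum -4
-5 1 -3 -8 -7 → sum -22
1 -3 -8 -7 12 → sum -5
-3 -8 -7 12 -9 → sum -15
-8 -7 12 -9 7 → sum -5
-7 12 -9 7 -3 → sum 0

-4, -22, -5, -15, -5, 0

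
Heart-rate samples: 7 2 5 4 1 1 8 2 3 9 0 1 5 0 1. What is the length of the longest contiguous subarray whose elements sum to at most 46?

14

Extend to the right; shrink from the left whenever the sum exceeds 46:
add 7: [7] sum 7, len 1
add 2: [7, 2] sum 9, len 2
add 5: [7, 2, 5] sum 14, len 3
add 4: [7, 2, 5, 4] sum 18, len 4
add 1: [7, 2, 5, 4, 1] sum 19, len 5
add 1: [7, 2, 5, 4, 1, 1] sum 20, len 6
add 8: [7, 2, 5, 4, 1, 1, 8] sum 28, len 7
add 2: [7, 2, 5, 4, 1, 1, 8, 2] sum 30, len 8
add 3: [7, 2, 5, 4, 1, 1, 8, 2, 3] sum 33, len 9
add 9: [7, 2, 5, 4, 1, 1, 8, 2, 3, 9] sum 42, len 10
add 0: [7, 2, 5, 4, 1, 1, 8, 2, 3, 9, 0] sum 42, len 11
add 1: [7, 2, 5, 4, 1, 1, 8, 2, 3, 9, 0, 1] sum 43, len 12
add 5: [2, 5, 4, 1, 1, 8, 2, 3, 9, 0, 1, 5] sum 41, len 12
add 0: [2, 5, 4, 1, 1, 8, 2, 3, 9, 0, 1, 5, 0] sum 41, len 13
add 1: [2, 5, 4, 1, 1, 8, 2, 3, 9, 0, 1, 5, 0, 1] sum 42, len 14
Longest length seen: 14.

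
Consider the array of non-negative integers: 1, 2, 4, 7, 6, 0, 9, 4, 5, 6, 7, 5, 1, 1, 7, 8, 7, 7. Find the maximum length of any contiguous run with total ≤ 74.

[1] sum 1 len 1
[1, 2] sum 3 len 2
[1, 2, 4] sum 7 len 3
[1, 2, 4, 7] sum 14 len 4
[1, 2, 4, 7, 6] sum 20 len 5
[1, 2, 4, 7, 6, 0] sum 20 len 6
[1, 2, 4, 7, 6, 0, 9] sum 29 len 7
[1, 2, 4, 7, 6, 0, 9, 4] sum 33 len 8
[1, 2, 4, 7, 6, 0, 9, 4, 5] sum 38 len 9
[1, 2, 4, 7, 6, 0, 9, 4, 5, 6] sum 44 len 10
[1, 2, 4, 7, 6, 0, 9, 4, 5, 6, 7] sum 51 len 11
[1, 2, 4, 7, 6, 0, 9, 4, 5, 6, 7, 5] sum 56 len 12
[1, 2, 4, 7, 6, 0, 9, 4, 5, 6, 7, 5, 1] sum 57 len 13
[1, 2, 4, 7, 6, 0, 9, 4, 5, 6, 7, 5, 1, 1] sum 58 len 14
[1, 2, 4, 7, 6, 0, 9, 4, 5, 6, 7, 5, 1, 1, 7] sum 65 len 15
[1, 2, 4, 7, 6, 0, 9, 4, 5, 6, 7, 5, 1, 1, 7, 8] sum 73 len 16
[7, 6, 0, 9, 4, 5, 6, 7, 5, 1, 1, 7, 8, 7] sum 73 len 14
[6, 0, 9, 4, 5, 6, 7, 5, 1, 1, 7, 8, 7, 7] sum 73 len 14
Longest length seen: 16.

16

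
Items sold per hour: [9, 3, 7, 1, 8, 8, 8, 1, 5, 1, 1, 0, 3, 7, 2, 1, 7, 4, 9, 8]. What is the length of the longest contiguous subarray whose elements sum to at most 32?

11

[9] sum 9 len 1
[9, 3] sum 12 len 2
[9, 3, 7] sum 19 len 3
[9, 3, 7, 1] sum 20 len 4
[9, 3, 7, 1, 8] sum 28 len 5
[3, 7, 1, 8, 8] sum 27 len 5
[7, 1, 8, 8, 8] sum 32 len 5
[1, 8, 8, 8, 1] sum 26 len 5
[1, 8, 8, 8, 1, 5] sum 31 len 6
[1, 8, 8, 8, 1, 5, 1] sum 32 len 7
[8, 8, 8, 1, 5, 1, 1] sum 32 len 7
[8, 8, 8, 1, 5, 1, 1, 0] sum 32 len 8
[8, 8, 1, 5, 1, 1, 0, 3] sum 27 len 8
[8, 1, 5, 1, 1, 0, 3, 7] sum 26 len 8
[8, 1, 5, 1, 1, 0, 3, 7, 2] sum 28 len 9
[8, 1, 5, 1, 1, 0, 3, 7, 2, 1] sum 29 len 10
[1, 5, 1, 1, 0, 3, 7, 2, 1, 7] sum 28 len 10
[1, 5, 1, 1, 0, 3, 7, 2, 1, 7, 4] sum 32 len 11
[7, 2, 1, 7, 4, 9] sum 30 len 6
[2, 1, 7, 4, 9, 8] sum 31 len 6
Longest length seen: 11.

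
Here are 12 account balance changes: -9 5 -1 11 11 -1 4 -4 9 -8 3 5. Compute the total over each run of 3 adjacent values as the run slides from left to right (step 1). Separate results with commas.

-5, 15, 21, 21, 14, -1, 9, -3, 4, 0

-9 5 -1 → sum -5
5 -1 11 → sum 15
-1 11 11 → sum 21
11 11 -1 → sum 21
11 -1 4 → sum 14
-1 4 -4 → sum -1
4 -4 9 → sum 9
-4 9 -8 → sum -3
9 -8 3 → sum 4
-8 3 5 → sum 0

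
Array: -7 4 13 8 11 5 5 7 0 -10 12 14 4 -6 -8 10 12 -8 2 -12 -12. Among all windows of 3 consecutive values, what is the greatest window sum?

32

[-7, 4, 13] → sum 10
[4, 13, 8] → sum 25
[13, 8, 11] → sum 32
[8, 11, 5] → sum 24
[11, 5, 5] → sum 21
[5, 5, 7] → sum 17
[5, 7, 0] → sum 12
[7, 0, -10] → sum -3
[0, -10, 12] → sum 2
[-10, 12, 14] → sum 16
[12, 14, 4] → sum 30
[14, 4, -6] → sum 12
[4, -6, -8] → sum -10
[-6, -8, 10] → sum -4
[-8, 10, 12] → sum 14
[10, 12, -8] → sum 14
[12, -8, 2] → sum 6
[-8, 2, -12] → sum -18
[2, -12, -12] → sum -22
Greatest of these is 32.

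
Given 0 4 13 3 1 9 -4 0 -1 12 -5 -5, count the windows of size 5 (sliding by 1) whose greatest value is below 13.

5

(0, 4, 13, 3, 1) → max 13
(4, 13, 3, 1, 9) → max 13
(13, 3, 1, 9, -4) → max 13
(3, 1, 9, -4, 0) → max 9  < 13 ✓
(1, 9, -4, 0, -1) → max 9  < 13 ✓
(9, -4, 0, -1, 12) → max 12  < 13 ✓
(-4, 0, -1, 12, -5) → max 12  < 13 ✓
(0, -1, 12, -5, -5) → max 12  < 13 ✓
5 windows satisfy the condition.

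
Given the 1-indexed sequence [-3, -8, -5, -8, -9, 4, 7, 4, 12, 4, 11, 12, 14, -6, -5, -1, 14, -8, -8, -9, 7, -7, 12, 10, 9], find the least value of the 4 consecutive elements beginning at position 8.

4

Elements at indices 8..11: 4, 12, 4, 11
min(4, 12, 4, 11) = 4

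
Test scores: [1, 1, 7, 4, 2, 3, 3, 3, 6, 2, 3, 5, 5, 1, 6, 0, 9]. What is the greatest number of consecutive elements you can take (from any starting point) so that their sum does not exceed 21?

Extend to the right; shrink from the left whenever the sum exceeds 21:
→ 1: sum 1, len 1
→ 1: sum 2, len 2
→ 7: sum 9, len 3
→ 4: sum 13, len 4
→ 2: sum 15, len 5
→ 3: sum 18, len 6
→ 3: sum 21, len 7
→ 3 (dropped 1, 1, 7): sum 15, len 5
→ 6: sum 21, len 6
→ 2 (dropped 4): sum 19, len 6
→ 3 (dropped 2): sum 20, len 6
→ 5 (dropped 3, 3): sum 19, len 5
→ 5 (dropped 3): sum 21, len 5
→ 1 (dropped 6): sum 16, len 5
→ 6 (dropped 2): sum 20, len 5
→ 0: sum 20, len 6
→ 9 (dropped 3, 5): sum 21, len 5
Longest length seen: 7.

7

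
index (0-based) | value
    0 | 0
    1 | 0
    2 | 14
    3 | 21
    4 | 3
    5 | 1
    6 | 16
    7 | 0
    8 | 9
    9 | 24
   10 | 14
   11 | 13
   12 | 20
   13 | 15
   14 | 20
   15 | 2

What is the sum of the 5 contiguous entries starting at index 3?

Elements at indices 3..7: 21, 3, 1, 16, 0
sum(21, 3, 1, 16, 0) = 41

41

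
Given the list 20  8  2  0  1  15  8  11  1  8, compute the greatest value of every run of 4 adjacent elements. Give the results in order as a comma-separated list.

20, 8, 15, 15, 15, 15, 11

Sliding a size-4 window across the 10 values:
20 8 2 0 → max 20
8 2 0 1 → max 8
2 0 1 15 → max 15
0 1 15 8 → max 15
1 15 8 11 → max 15
15 8 11 1 → max 15
8 11 1 8 → max 11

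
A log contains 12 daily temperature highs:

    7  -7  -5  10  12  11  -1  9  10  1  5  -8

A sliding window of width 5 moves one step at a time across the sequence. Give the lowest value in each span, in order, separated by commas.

-7, -7, -5, -1, -1, -1, -1, -8

Sliding a size-5 window across the 12 values:
(7, -7, -5, 10, 12) → min -7
(-7, -5, 10, 12, 11) → min -7
(-5, 10, 12, 11, -1) → min -5
(10, 12, 11, -1, 9) → min -1
(12, 11, -1, 9, 10) → min -1
(11, -1, 9, 10, 1) → min -1
(-1, 9, 10, 1, 5) → min -1
(9, 10, 1, 5, -8) → min -8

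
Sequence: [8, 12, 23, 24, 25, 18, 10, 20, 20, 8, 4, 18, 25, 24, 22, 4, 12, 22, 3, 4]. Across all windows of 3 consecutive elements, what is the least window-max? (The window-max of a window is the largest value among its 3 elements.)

Window maxs for each of the 18 positions:
[8, 12, 23] → max 23
[12, 23, 24] → max 24
[23, 24, 25] → max 25
[24, 25, 18] → max 25
[25, 18, 10] → max 25
[18, 10, 20] → max 20
[10, 20, 20] → max 20
[20, 20, 8] → max 20
[20, 8, 4] → max 20
[8, 4, 18] → max 18
[4, 18, 25] → max 25
[18, 25, 24] → max 25
[25, 24, 22] → max 25
[24, 22, 4] → max 24
[22, 4, 12] → max 22
[4, 12, 22] → max 22
[12, 22, 3] → max 22
[22, 3, 4] → max 22
Least of these is 18.

18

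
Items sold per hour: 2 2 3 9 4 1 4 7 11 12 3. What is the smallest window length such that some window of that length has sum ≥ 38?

Extend right; whenever the sum reaches 38, record the length and shrink from the left:
add 2: running sum 2 < 38
add 2: running sum 4 < 38
add 3: running sum 7 < 38
add 9: running sum 16 < 38
add 4: running sum 20 < 38
add 1: running sum 21 < 38
add 4: running sum 25 < 38
add 7: running sum 32 < 38
end 8: [3, 9, 4, 1, 4, 7, 11] sum 39, len 7
end 9: [4, 1, 4, 7, 11, 12] sum 39, len 6
end 10: [1, 4, 7, 11, 12, 3] sum 38, len 6
Shortest qualifying length: 6.

6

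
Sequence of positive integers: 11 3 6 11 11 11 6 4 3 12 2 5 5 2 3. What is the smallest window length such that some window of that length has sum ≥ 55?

add 11: running sum 11 < 55
add 3: running sum 14 < 55
add 6: running sum 20 < 55
add 11: running sum 31 < 55
add 11: running sum 42 < 55
add 11: running sum 53 < 55
end 6: [11, 3, 6, 11, 11, 11, 6] sum 59, len 7
end 7: [11, 3, 6, 11, 11, 11, 6, 4] sum 63, len 8
end 8: [3, 6, 11, 11, 11, 6, 4, 3] sum 55, len 8
end 9: [11, 11, 11, 6, 4, 3, 12] sum 58, len 7
end 10: [11, 11, 11, 6, 4, 3, 12, 2] sum 60, len 8
end 11: [11, 11, 11, 6, 4, 3, 12, 2, 5] sum 65, len 9
end 12: [11, 11, 6, 4, 3, 12, 2, 5, 5] sum 59, len 9
end 13: [11, 11, 6, 4, 3, 12, 2, 5, 5, 2] sum 61, len 10
end 14: [11, 11, 6, 4, 3, 12, 2, 5, 5, 2, 3] sum 64, len 11
Shortest qualifying length: 7.

7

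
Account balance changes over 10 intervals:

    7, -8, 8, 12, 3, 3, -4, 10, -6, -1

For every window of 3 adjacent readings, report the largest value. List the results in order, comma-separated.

Sliding a size-3 window across the 10 values:
[7, -8, 8] → max 8
[-8, 8, 12] → max 12
[8, 12, 3] → max 12
[12, 3, 3] → max 12
[3, 3, -4] → max 3
[3, -4, 10] → max 10
[-4, 10, -6] → max 10
[10, -6, -1] → max 10

8, 12, 12, 12, 3, 10, 10, 10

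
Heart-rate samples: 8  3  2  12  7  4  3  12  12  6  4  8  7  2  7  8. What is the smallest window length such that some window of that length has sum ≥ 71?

10

add 8: running sum 8 < 71
add 3: running sum 11 < 71
add 2: running sum 13 < 71
add 12: running sum 25 < 71
add 7: running sum 32 < 71
add 4: running sum 36 < 71
add 3: running sum 39 < 71
add 12: running sum 51 < 71
add 12: running sum 63 < 71
add 6: running sum 69 < 71
add 4: shortest ending here [8, 3, 2, 12, 7, 4, 3, 12, 12, 6, 4] sum 73, len 11
add 8: shortest ending here [3, 2, 12, 7, 4, 3, 12, 12, 6, 4, 8] sum 73, len 11
add 7: shortest ending here [12, 7, 4, 3, 12, 12, 6, 4, 8, 7] sum 75, len 10
add 2: shortest ending here [12, 7, 4, 3, 12, 12, 6, 4, 8, 7, 2] sum 77, len 11
add 7: shortest ending here [7, 4, 3, 12, 12, 6, 4, 8, 7, 2, 7] sum 72, len 11
add 8: shortest ending here [4, 3, 12, 12, 6, 4, 8, 7, 2, 7, 8] sum 73, len 11
Shortest qualifying length: 10.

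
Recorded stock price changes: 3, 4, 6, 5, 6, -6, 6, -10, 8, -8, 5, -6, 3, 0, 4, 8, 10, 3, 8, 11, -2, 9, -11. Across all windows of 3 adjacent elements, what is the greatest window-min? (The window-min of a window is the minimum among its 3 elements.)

5

(3, 4, 6) → min 3
(4, 6, 5) → min 4
(6, 5, 6) → min 5
(5, 6, -6) → min -6
(6, -6, 6) → min -6
(-6, 6, -10) → min -10
(6, -10, 8) → min -10
(-10, 8, -8) → min -10
(8, -8, 5) → min -8
(-8, 5, -6) → min -8
(5, -6, 3) → min -6
(-6, 3, 0) → min -6
(3, 0, 4) → min 0
(0, 4, 8) → min 0
(4, 8, 10) → min 4
(8, 10, 3) → min 3
(10, 3, 8) → min 3
(3, 8, 11) → min 3
(8, 11, -2) → min -2
(11, -2, 9) → min -2
(-2, 9, -11) → min -11
Greatest of these is 5.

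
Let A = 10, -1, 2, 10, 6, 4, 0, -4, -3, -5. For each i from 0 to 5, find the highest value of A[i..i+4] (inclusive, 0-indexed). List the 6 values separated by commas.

10, 10, 10, 10, 6, 4

Sliding a size-5 window across the 10 values:
(10, -1, 2, 10, 6) → max 10
(-1, 2, 10, 6, 4) → max 10
(2, 10, 6, 4, 0) → max 10
(10, 6, 4, 0, -4) → max 10
(6, 4, 0, -4, -3) → max 6
(4, 0, -4, -3, -5) → max 4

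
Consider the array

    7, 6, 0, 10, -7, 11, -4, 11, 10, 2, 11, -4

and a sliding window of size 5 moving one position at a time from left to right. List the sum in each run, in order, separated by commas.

(7, 6, 0, 10, -7) → sum 16
(6, 0, 10, -7, 11) → sum 20
(0, 10, -7, 11, -4) → sum 10
(10, -7, 11, -4, 11) → sum 21
(-7, 11, -4, 11, 10) → sum 21
(11, -4, 11, 10, 2) → sum 30
(-4, 11, 10, 2, 11) → sum 30
(11, 10, 2, 11, -4) → sum 30

16, 20, 10, 21, 21, 30, 30, 30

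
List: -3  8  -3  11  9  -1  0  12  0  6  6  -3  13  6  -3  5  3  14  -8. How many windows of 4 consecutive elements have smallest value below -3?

1

[-3, 8, -3, 11] → min -3
[8, -3, 11, 9] → min -3
[-3, 11, 9, -1] → min -3
[11, 9, -1, 0] → min -1
[9, -1, 0, 12] → min -1
[-1, 0, 12, 0] → min -1
[0, 12, 0, 6] → min 0
[12, 0, 6, 6] → min 0
[0, 6, 6, -3] → min -3
[6, 6, -3, 13] → min -3
[6, -3, 13, 6] → min -3
[-3, 13, 6, -3] → min -3
[13, 6, -3, 5] → min -3
[6, -3, 5, 3] → min -3
[-3, 5, 3, 14] → min -3
[5, 3, 14, -8] → min -8  < -3 ✓
1 window satisfy the condition.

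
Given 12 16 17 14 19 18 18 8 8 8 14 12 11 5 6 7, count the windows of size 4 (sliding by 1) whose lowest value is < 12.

9

[12, 16, 17, 14] → min 12
[16, 17, 14, 19] → min 14
[17, 14, 19, 18] → min 14
[14, 19, 18, 18] → min 14
[19, 18, 18, 8] → min 8  < 12 ✓
[18, 18, 8, 8] → min 8  < 12 ✓
[18, 8, 8, 8] → min 8  < 12 ✓
[8, 8, 8, 14] → min 8  < 12 ✓
[8, 8, 14, 12] → min 8  < 12 ✓
[8, 14, 12, 11] → min 8  < 12 ✓
[14, 12, 11, 5] → min 5  < 12 ✓
[12, 11, 5, 6] → min 5  < 12 ✓
[11, 5, 6, 7] → min 5  < 12 ✓
9 windows satisfy the condition.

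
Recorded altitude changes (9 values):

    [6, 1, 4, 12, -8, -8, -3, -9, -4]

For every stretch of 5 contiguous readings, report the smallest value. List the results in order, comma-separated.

-8, -8, -8, -9, -9

[6, 1, 4, 12, -8] → min -8
[1, 4, 12, -8, -8] → min -8
[4, 12, -8, -8, -3] → min -8
[12, -8, -8, -3, -9] → min -9
[-8, -8, -3, -9, -4] → min -9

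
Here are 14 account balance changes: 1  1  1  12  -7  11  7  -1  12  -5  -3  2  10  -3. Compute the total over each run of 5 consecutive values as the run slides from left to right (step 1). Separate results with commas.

8, 18, 24, 22, 22, 24, 10, 5, 16, 1

[1, 1, 1, 12, -7] → sum 8
[1, 1, 12, -7, 11] → sum 18
[1, 12, -7, 11, 7] → sum 24
[12, -7, 11, 7, -1] → sum 22
[-7, 11, 7, -1, 12] → sum 22
[11, 7, -1, 12, -5] → sum 24
[7, -1, 12, -5, -3] → sum 10
[-1, 12, -5, -3, 2] → sum 5
[12, -5, -3, 2, 10] → sum 16
[-5, -3, 2, 10, -3] → sum 1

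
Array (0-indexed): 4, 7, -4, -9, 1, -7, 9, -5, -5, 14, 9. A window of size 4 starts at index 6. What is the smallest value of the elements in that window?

Elements at indices 6..9: 9, -5, -5, 14
min(9, -5, -5, 14) = -5

-5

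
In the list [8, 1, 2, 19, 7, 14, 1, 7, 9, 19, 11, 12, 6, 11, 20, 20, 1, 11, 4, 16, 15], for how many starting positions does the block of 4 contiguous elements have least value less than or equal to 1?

8 1 2 19 → min 1  ≤ 1 ✓
1 2 19 7 → min 1  ≤ 1 ✓
2 19 7 14 → min 2
19 7 14 1 → min 1  ≤ 1 ✓
7 14 1 7 → min 1  ≤ 1 ✓
14 1 7 9 → min 1  ≤ 1 ✓
1 7 9 19 → min 1  ≤ 1 ✓
7 9 19 11 → min 7
9 19 11 12 → min 9
19 11 12 6 → min 6
11 12 6 11 → min 6
12 6 11 20 → min 6
6 11 20 20 → min 6
11 20 20 1 → min 1  ≤ 1 ✓
20 20 1 11 → min 1  ≤ 1 ✓
20 1 11 4 → min 1  ≤ 1 ✓
1 11 4 16 → min 1  ≤ 1 ✓
11 4 16 15 → min 4
10 windows satisfy the condition.

10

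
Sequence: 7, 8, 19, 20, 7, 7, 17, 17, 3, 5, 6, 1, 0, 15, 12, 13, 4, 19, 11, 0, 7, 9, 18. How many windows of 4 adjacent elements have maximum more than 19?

4

7 8 19 20 → max 20  > 19 ✓
8 19 20 7 → max 20  > 19 ✓
19 20 7 7 → max 20  > 19 ✓
20 7 7 17 → max 20  > 19 ✓
7 7 17 17 → max 17
7 17 17 3 → max 17
17 17 3 5 → max 17
17 3 5 6 → max 17
3 5 6 1 → max 6
5 6 1 0 → max 6
6 1 0 15 → max 15
1 0 15 12 → max 15
0 15 12 13 → max 15
15 12 13 4 → max 15
12 13 4 19 → max 19
13 4 19 11 → max 19
4 19 11 0 → max 19
19 11 0 7 → max 19
11 0 7 9 → max 11
0 7 9 18 → max 18
4 windows satisfy the condition.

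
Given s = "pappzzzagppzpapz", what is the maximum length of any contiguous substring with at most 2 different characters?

[p] 1 distinct, len 1
[p, a] 2 distinct, len 2
[p, a, p] 2 distinct, len 3
[p, a, p, p] 2 distinct, len 4
[p, p, z] 2 distinct, len 3
[p, p, z, z] 2 distinct, len 4
[p, p, z, z, z] 2 distinct, len 5
[z, z, z, a] 2 distinct, len 4
[a, g] 2 distinct, len 2
[g, p] 2 distinct, len 2
[g, p, p] 2 distinct, len 3
[p, p, z] 2 distinct, len 3
[p, p, z, p] 2 distinct, len 4
[p, a] 2 distinct, len 2
[p, a, p] 2 distinct, len 3
[p, z] 2 distinct, len 2
Longest length with ≤2 distinct: 5.

5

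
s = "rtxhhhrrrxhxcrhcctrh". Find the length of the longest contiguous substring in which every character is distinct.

4

[r] len 1
[r, t] len 2
[r, t, x] len 3
[r, t, x, h] len 4
[h] len 1
[h] len 1
[h, r] len 2
[r] len 1
[r] len 1
[r, x] len 2
[r, x, h] len 3
[h, x] len 2
[h, x, c] len 3
[h, x, c, r] len 4
[x, c, r, h] len 4
[r, h, c] len 3
[c] len 1
[c, t] len 2
[c, t, r] len 3
[c, t, r, h] len 4
Longest all-distinct length: 4.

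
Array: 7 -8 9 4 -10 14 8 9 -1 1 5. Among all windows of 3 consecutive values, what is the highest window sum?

31

[7, -8, 9] → sum 8
[-8, 9, 4] → sum 5
[9, 4, -10] → sum 3
[4, -10, 14] → sum 8
[-10, 14, 8] → sum 12
[14, 8, 9] → sum 31
[8, 9, -1] → sum 16
[9, -1, 1] → sum 9
[-1, 1, 5] → sum 5
Highest of these is 31.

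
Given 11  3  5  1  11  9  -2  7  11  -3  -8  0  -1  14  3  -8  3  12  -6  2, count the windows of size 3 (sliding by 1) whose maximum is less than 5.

3

(11, 3, 5) → max 11
(3, 5, 1) → max 5
(5, 1, 11) → max 11
(1, 11, 9) → max 11
(11, 9, -2) → max 11
(9, -2, 7) → max 9
(-2, 7, 11) → max 11
(7, 11, -3) → max 11
(11, -3, -8) → max 11
(-3, -8, 0) → max 0  < 5 ✓
(-8, 0, -1) → max 0  < 5 ✓
(0, -1, 14) → max 14
(-1, 14, 3) → max 14
(14, 3, -8) → max 14
(3, -8, 3) → max 3  < 5 ✓
(-8, 3, 12) → max 12
(3, 12, -6) → max 12
(12, -6, 2) → max 12
3 windows satisfy the condition.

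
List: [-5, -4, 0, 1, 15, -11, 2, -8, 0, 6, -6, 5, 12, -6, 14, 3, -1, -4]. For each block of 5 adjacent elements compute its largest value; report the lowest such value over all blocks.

[-5, -4, 0, 1, 15] → max 15
[-4, 0, 1, 15, -11] → max 15
[0, 1, 15, -11, 2] → max 15
[1, 15, -11, 2, -8] → max 15
[15, -11, 2, -8, 0] → max 15
[-11, 2, -8, 0, 6] → max 6
[2, -8, 0, 6, -6] → max 6
[-8, 0, 6, -6, 5] → max 6
[0, 6, -6, 5, 12] → max 12
[6, -6, 5, 12, -6] → max 12
[-6, 5, 12, -6, 14] → max 14
[5, 12, -6, 14, 3] → max 14
[12, -6, 14, 3, -1] → max 14
[-6, 14, 3, -1, -4] → max 14
Lowest of these is 6.

6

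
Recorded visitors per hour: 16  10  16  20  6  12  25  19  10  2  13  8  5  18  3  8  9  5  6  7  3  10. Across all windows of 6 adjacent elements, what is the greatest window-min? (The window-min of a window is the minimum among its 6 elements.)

6

[16, 10, 16, 20, 6, 12] → min 6
[10, 16, 20, 6, 12, 25] → min 6
[16, 20, 6, 12, 25, 19] → min 6
[20, 6, 12, 25, 19, 10] → min 6
[6, 12, 25, 19, 10, 2] → min 2
[12, 25, 19, 10, 2, 13] → min 2
[25, 19, 10, 2, 13, 8] → min 2
[19, 10, 2, 13, 8, 5] → min 2
[10, 2, 13, 8, 5, 18] → min 2
[2, 13, 8, 5, 18, 3] → min 2
[13, 8, 5, 18, 3, 8] → min 3
[8, 5, 18, 3, 8, 9] → min 3
[5, 18, 3, 8, 9, 5] → min 3
[18, 3, 8, 9, 5, 6] → min 3
[3, 8, 9, 5, 6, 7] → min 3
[8, 9, 5, 6, 7, 3] → min 3
[9, 5, 6, 7, 3, 10] → min 3
Greatest of these is 6.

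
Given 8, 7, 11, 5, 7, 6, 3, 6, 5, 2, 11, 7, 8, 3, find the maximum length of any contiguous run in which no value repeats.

7

add 8: [8] len 1
add 7: [8, 7] len 2
add 11: [8, 7, 11] len 3
add 5: [8, 7, 11, 5] len 4
add 7 (repeat 7, move left end past it): [11, 5, 7] len 3
add 6: [11, 5, 7, 6] len 4
add 3: [11, 5, 7, 6, 3] len 5
add 6 (repeat 6, move left end past it): [3, 6] len 2
add 5: [3, 6, 5] len 3
add 2: [3, 6, 5, 2] len 4
add 11: [3, 6, 5, 2, 11] len 5
add 7: [3, 6, 5, 2, 11, 7] len 6
add 8: [3, 6, 5, 2, 11, 7, 8] len 7
add 3 (repeat 3, move left end past it): [6, 5, 2, 11, 7, 8, 3] len 7
Longest all-distinct length: 7.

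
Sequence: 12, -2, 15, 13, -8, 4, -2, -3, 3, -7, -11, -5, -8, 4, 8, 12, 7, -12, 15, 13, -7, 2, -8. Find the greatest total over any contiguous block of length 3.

12 -2 15 → sum 25
-2 15 13 → sum 26
15 13 -8 → sum 20
13 -8 4 → sum 9
-8 4 -2 → sum -6
4 -2 -3 → sum -1
-2 -3 3 → sum -2
-3 3 -7 → sum -7
3 -7 -11 → sum -15
-7 -11 -5 → sum -23
-11 -5 -8 → sum -24
-5 -8 4 → sum -9
-8 4 8 → sum 4
4 8 12 → sum 24
8 12 7 → sum 27
12 7 -12 → sum 7
7 -12 15 → sum 10
-12 15 13 → sum 16
15 13 -7 → sum 21
13 -7 2 → sum 8
-7 2 -8 → sum -13
Greatest of these is 27.

27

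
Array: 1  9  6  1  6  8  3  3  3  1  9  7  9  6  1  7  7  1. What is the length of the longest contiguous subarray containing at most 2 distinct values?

[1] 1 distinct, len 1
[1, 9] 2 distinct, len 2
[9, 6] 2 distinct, len 2
[6, 1] 2 distinct, len 2
[6, 1, 6] 2 distinct, len 3
[6, 8] 2 distinct, len 2
[8, 3] 2 distinct, len 2
[8, 3, 3] 2 distinct, len 3
[8, 3, 3, 3] 2 distinct, len 4
[3, 3, 3, 1] 2 distinct, len 4
[1, 9] 2 distinct, len 2
[9, 7] 2 distinct, len 2
[9, 7, 9] 2 distinct, len 3
[9, 6] 2 distinct, len 2
[6, 1] 2 distinct, len 2
[1, 7] 2 distinct, len 2
[1, 7, 7] 2 distinct, len 3
[1, 7, 7, 1] 2 distinct, len 4
Longest length with ≤2 distinct: 4.

4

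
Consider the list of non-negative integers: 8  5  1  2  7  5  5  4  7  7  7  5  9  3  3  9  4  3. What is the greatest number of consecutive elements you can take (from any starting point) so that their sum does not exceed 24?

6

Extend to the right; shrink from the left whenever the sum exceeds 24:
[8] sum 8 len 1
[8, 5] sum 13 len 2
[8, 5, 1] sum 14 len 3
[8, 5, 1, 2] sum 16 len 4
[8, 5, 1, 2, 7] sum 23 len 5
[5, 1, 2, 7, 5] sum 20 len 5
[1, 2, 7, 5, 5] sum 20 len 5
[1, 2, 7, 5, 5, 4] sum 24 len 6
[5, 5, 4, 7] sum 21 len 4
[5, 4, 7, 7] sum 23 len 4
[7, 7, 7] sum 21 len 3
[7, 7, 5] sum 19 len 3
[7, 5, 9] sum 21 len 3
[7, 5, 9, 3] sum 24 len 4
[5, 9, 3, 3] sum 20 len 4
[9, 3, 3, 9] sum 24 len 4
[3, 3, 9, 4] sum 19 len 4
[3, 3, 9, 4, 3] sum 22 len 5
Longest length seen: 6.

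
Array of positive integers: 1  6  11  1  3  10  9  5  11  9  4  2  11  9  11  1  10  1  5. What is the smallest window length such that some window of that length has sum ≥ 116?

Extend right; whenever the sum reaches 116, record the length and shrink from the left:
add 1: running sum 1 < 116
add 6: running sum 7 < 116
add 11: running sum 18 < 116
add 1: running sum 19 < 116
add 3: running sum 22 < 116
add 10: running sum 32 < 116
add 9: running sum 41 < 116
add 5: running sum 46 < 116
add 11: running sum 57 < 116
add 9: running sum 66 < 116
add 4: running sum 70 < 116
add 2: running sum 72 < 116
add 11: running sum 83 < 116
add 9: running sum 92 < 116
add 11: running sum 103 < 116
add 1: running sum 104 < 116
add 10: running sum 114 < 116
add 1: running sum 115 < 116
add 5: shortest ending here [6, 11, 1, 3, 10, 9, 5, 11, 9, 4, 2, 11, 9, 11, 1, 10, 1, 5] sum 119, len 18
Shortest qualifying length: 18.

18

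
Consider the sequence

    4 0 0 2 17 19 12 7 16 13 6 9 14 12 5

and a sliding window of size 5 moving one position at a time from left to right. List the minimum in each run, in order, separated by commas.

Sliding a size-5 window across the 15 values:
[4, 0, 0, 2, 17] → min 0
[0, 0, 2, 17, 19] → min 0
[0, 2, 17, 19, 12] → min 0
[2, 17, 19, 12, 7] → min 2
[17, 19, 12, 7, 16] → min 7
[19, 12, 7, 16, 13] → min 7
[12, 7, 16, 13, 6] → min 6
[7, 16, 13, 6, 9] → min 6
[16, 13, 6, 9, 14] → min 6
[13, 6, 9, 14, 12] → min 6
[6, 9, 14, 12, 5] → min 5

0, 0, 0, 2, 7, 7, 6, 6, 6, 6, 5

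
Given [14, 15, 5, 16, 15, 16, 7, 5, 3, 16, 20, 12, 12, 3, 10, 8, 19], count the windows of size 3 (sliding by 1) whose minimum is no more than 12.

14

14 15 5 → min 5  ≤ 12 ✓
15 5 16 → min 5  ≤ 12 ✓
5 16 15 → min 5  ≤ 12 ✓
16 15 16 → min 15
15 16 7 → min 7  ≤ 12 ✓
16 7 5 → min 5  ≤ 12 ✓
7 5 3 → min 3  ≤ 12 ✓
5 3 16 → min 3  ≤ 12 ✓
3 16 20 → min 3  ≤ 12 ✓
16 20 12 → min 12  ≤ 12 ✓
20 12 12 → min 12  ≤ 12 ✓
12 12 3 → min 3  ≤ 12 ✓
12 3 10 → min 3  ≤ 12 ✓
3 10 8 → min 3  ≤ 12 ✓
10 8 19 → min 8  ≤ 12 ✓
14 windows satisfy the condition.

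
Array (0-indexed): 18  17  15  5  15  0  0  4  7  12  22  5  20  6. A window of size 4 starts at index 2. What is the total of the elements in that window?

35

Elements at indices 2..5: 15, 5, 15, 0
sum(15, 5, 15, 0) = 35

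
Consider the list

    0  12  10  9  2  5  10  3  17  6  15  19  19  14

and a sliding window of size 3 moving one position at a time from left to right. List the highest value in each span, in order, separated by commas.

(0, 12, 10) → max 12
(12, 10, 9) → max 12
(10, 9, 2) → max 10
(9, 2, 5) → max 9
(2, 5, 10) → max 10
(5, 10, 3) → max 10
(10, 3, 17) → max 17
(3, 17, 6) → max 17
(17, 6, 15) → max 17
(6, 15, 19) → max 19
(15, 19, 19) → max 19
(19, 19, 14) → max 19

12, 12, 10, 9, 10, 10, 17, 17, 17, 19, 19, 19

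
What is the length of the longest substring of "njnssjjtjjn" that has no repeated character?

3

[n] len 1
[n, j] len 2
[j, n] len 2
[j, n, s] len 3
[s] len 1
[s, j] len 2
[j] len 1
[j, t] len 2
[t, j] len 2
[j] len 1
[j, n] len 2
Longest all-distinct length: 3.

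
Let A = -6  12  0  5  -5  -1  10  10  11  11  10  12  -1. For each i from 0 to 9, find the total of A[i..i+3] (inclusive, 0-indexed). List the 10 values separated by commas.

11, 12, -1, 9, 14, 30, 42, 42, 44, 32

-6 12 0 5 → sum 11
12 0 5 -5 → sum 12
0 5 -5 -1 → sum -1
5 -5 -1 10 → sum 9
-5 -1 10 10 → sum 14
-1 10 10 11 → sum 30
10 10 11 11 → sum 42
10 11 11 10 → sum 42
11 11 10 12 → sum 44
11 10 12 -1 → sum 32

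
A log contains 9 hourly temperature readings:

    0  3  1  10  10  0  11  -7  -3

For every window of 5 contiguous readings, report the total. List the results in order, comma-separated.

24, 24, 32, 24, 11

(0, 3, 1, 10, 10) → sum 24
(3, 1, 10, 10, 0) → sum 24
(1, 10, 10, 0, 11) → sum 32
(10, 10, 0, 11, -7) → sum 24
(10, 0, 11, -7, -3) → sum 11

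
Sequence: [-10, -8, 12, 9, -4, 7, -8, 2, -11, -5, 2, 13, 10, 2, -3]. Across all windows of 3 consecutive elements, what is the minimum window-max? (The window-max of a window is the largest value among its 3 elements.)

-10 -8 12 → max 12
-8 12 9 → max 12
12 9 -4 → max 12
9 -4 7 → max 9
-4 7 -8 → max 7
7 -8 2 → max 7
-8 2 -11 → max 2
2 -11 -5 → max 2
-11 -5 2 → max 2
-5 2 13 → max 13
2 13 10 → max 13
13 10 2 → max 13
10 2 -3 → max 10
Minimum of these is 2.

2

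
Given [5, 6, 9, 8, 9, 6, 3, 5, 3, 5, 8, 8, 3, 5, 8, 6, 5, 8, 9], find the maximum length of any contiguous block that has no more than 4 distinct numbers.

add 5: window [5] (1 distinct), len 1
add 6: window [5, 6] (2 distinct), len 2
add 9: window [5, 6, 9] (3 distinct), len 3
add 8: window [5, 6, 9, 8] (4 distinct), len 4
add 9: window [5, 6, 9, 8, 9] (4 distinct), len 5
add 6: window [5, 6, 9, 8, 9, 6] (4 distinct), len 6
add 3: window [6, 9, 8, 9, 6, 3] (4 distinct), len 6
add 5: window [9, 6, 3, 5] (4 distinct), len 4
add 3: window [9, 6, 3, 5, 3] (4 distinct), len 5
add 5: window [9, 6, 3, 5, 3, 5] (4 distinct), len 6
add 8: window [6, 3, 5, 3, 5, 8] (4 distinct), len 6
add 8: window [6, 3, 5, 3, 5, 8, 8] (4 distinct), len 7
add 3: window [6, 3, 5, 3, 5, 8, 8, 3] (4 distinct), len 8
add 5: window [6, 3, 5, 3, 5, 8, 8, 3, 5] (4 distinct), len 9
add 8: window [6, 3, 5, 3, 5, 8, 8, 3, 5, 8] (4 distinct), len 10
add 6: window [6, 3, 5, 3, 5, 8, 8, 3, 5, 8, 6] (4 distinct), len 11
add 5: window [6, 3, 5, 3, 5, 8, 8, 3, 5, 8, 6, 5] (4 distinct), len 12
add 8: window [6, 3, 5, 3, 5, 8, 8, 3, 5, 8, 6, 5, 8] (4 distinct), len 13
add 9: window [5, 8, 6, 5, 8, 9] (4 distinct), len 6
Longest length with ≤4 distinct: 13.

13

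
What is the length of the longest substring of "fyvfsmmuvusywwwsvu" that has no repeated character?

add f: [f] len 1
add y: [f, y] len 2
add v: [f, y, v] len 3
add f (repeat f, move left end past it): [y, v, f] len 3
add s: [y, v, f, s] len 4
add m: [y, v, f, s, m] len 5
add m (repeat m, move left end past it): [m] len 1
add u: [m, u] len 2
add v: [m, u, v] len 3
add u (repeat u, move left end past it): [v, u] len 2
add s: [v, u, s] len 3
add y: [v, u, s, y] len 4
add w: [v, u, s, y, w] len 5
add w (repeat w, move left end past it): [w] len 1
add w (repeat w, move left end past it): [w] len 1
add s: [w, s] len 2
add v: [w, s, v] len 3
add u: [w, s, v, u] len 4
Longest all-distinct length: 5.

5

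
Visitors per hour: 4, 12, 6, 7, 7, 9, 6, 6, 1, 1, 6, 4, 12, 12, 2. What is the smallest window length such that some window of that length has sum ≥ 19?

add 4: running sum 4 < 19
add 12: running sum 16 < 19
end 2: [4, 12, 6] sum 22, len 3
end 3: [12, 6, 7] sum 25, len 3
end 4: [6, 7, 7] sum 20, len 3
end 5: [7, 7, 9] sum 23, len 3
end 6: [7, 9, 6] sum 22, len 3
end 7: [9, 6, 6] sum 21, len 3
end 8: [9, 6, 6, 1] sum 22, len 4
end 9: [9, 6, 6, 1, 1] sum 23, len 5
end 10: [6, 6, 1, 1, 6] sum 20, len 5
end 11: [6, 6, 1, 1, 6, 4] sum 24, len 6
end 12: [6, 4, 12] sum 22, len 3
end 13: [12, 12] sum 24, len 2
end 14: [12, 12, 2] sum 26, len 3
Shortest qualifying length: 2.

2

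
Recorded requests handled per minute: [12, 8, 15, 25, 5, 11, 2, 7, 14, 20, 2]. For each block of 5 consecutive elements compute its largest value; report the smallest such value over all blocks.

14

Window maxs for each of the 7 positions:
(12, 8, 15, 25, 5) → max 25
(8, 15, 25, 5, 11) → max 25
(15, 25, 5, 11, 2) → max 25
(25, 5, 11, 2, 7) → max 25
(5, 11, 2, 7, 14) → max 14
(11, 2, 7, 14, 20) → max 20
(2, 7, 14, 20, 2) → max 20
Smallest of these is 14.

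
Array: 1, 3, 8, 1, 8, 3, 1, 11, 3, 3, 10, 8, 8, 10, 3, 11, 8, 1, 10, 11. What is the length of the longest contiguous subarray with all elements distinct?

5

add 1: [1] len 1
add 3: [1, 3] len 2
add 8: [1, 3, 8] len 3
add 1 (repeat 1, move left end past it): [3, 8, 1] len 3
add 8 (repeat 8, move left end past it): [1, 8] len 2
add 3: [1, 8, 3] len 3
add 1 (repeat 1, move left end past it): [8, 3, 1] len 3
add 11: [8, 3, 1, 11] len 4
add 3 (repeat 3, move left end past it): [1, 11, 3] len 3
add 3 (repeat 3, move left end past it): [3] len 1
add 10: [3, 10] len 2
add 8: [3, 10, 8] len 3
add 8 (repeat 8, move left end past it): [8] len 1
add 10: [8, 10] len 2
add 3: [8, 10, 3] len 3
add 11: [8, 10, 3, 11] len 4
add 8 (repeat 8, move left end past it): [10, 3, 11, 8] len 4
add 1: [10, 3, 11, 8, 1] len 5
add 10 (repeat 10, move left end past it): [3, 11, 8, 1, 10] len 5
add 11 (repeat 11, move left end past it): [8, 1, 10, 11] len 4
Longest all-distinct length: 5.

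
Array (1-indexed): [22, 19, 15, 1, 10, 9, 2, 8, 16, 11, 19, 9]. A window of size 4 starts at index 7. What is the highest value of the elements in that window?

16

Elements at indices 7..10: 2, 8, 16, 11
max(2, 8, 16, 11) = 16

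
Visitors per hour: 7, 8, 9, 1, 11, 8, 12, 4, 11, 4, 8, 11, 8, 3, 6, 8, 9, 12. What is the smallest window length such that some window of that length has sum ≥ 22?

3

add 7: running sum 7 < 22
add 8: running sum 15 < 22
add 9: shortest ending here [7, 8, 9] sum 24, len 3
add 1: shortest ending here [7, 8, 9, 1] sum 25, len 4
add 11: shortest ending here [8, 9, 1, 11] sum 29, len 4
add 8: shortest ending here [9, 1, 11, 8] sum 29, len 4
add 12: shortest ending here [11, 8, 12] sum 31, len 3
add 4: shortest ending here [8, 12, 4] sum 24, len 3
add 11: shortest ending here [12, 4, 11] sum 27, len 3
add 4: shortest ending here [12, 4, 11, 4] sum 31, len 4
add 8: shortest ending here [11, 4, 8] sum 23, len 3
add 11: shortest ending here [4, 8, 11] sum 23, len 3
add 8: shortest ending here [8, 11, 8] sum 27, len 3
add 3: shortest ending here [11, 8, 3] sum 22, len 3
add 6: shortest ending here [11, 8, 3, 6] sum 28, len 4
add 8: shortest ending here [8, 3, 6, 8] sum 25, len 4
add 9: shortest ending here [6, 8, 9] sum 23, len 3
add 12: shortest ending here [8, 9, 12] sum 29, len 3
Shortest qualifying length: 3.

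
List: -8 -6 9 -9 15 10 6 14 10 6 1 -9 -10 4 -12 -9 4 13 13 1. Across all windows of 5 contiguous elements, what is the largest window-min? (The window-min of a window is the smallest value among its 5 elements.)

6

Window mins for each of the 16 positions:
(-8, -6, 9, -9, 15) → min -9
(-6, 9, -9, 15, 10) → min -9
(9, -9, 15, 10, 6) → min -9
(-9, 15, 10, 6, 14) → min -9
(15, 10, 6, 14, 10) → min 6
(10, 6, 14, 10, 6) → min 6
(6, 14, 10, 6, 1) → min 1
(14, 10, 6, 1, -9) → min -9
(10, 6, 1, -9, -10) → min -10
(6, 1, -9, -10, 4) → min -10
(1, -9, -10, 4, -12) → min -12
(-9, -10, 4, -12, -9) → min -12
(-10, 4, -12, -9, 4) → min -12
(4, -12, -9, 4, 13) → min -12
(-12, -9, 4, 13, 13) → min -12
(-9, 4, 13, 13, 1) → min -9
Largest of these is 6.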